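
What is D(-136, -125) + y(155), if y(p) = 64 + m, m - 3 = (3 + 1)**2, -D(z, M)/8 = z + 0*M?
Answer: 1171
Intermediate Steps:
D(z, M) = -8*z (D(z, M) = -8*(z + 0*M) = -8*(z + 0) = -8*z)
m = 19 (m = 3 + (3 + 1)**2 = 3 + 4**2 = 3 + 16 = 19)
y(p) = 83 (y(p) = 64 + 19 = 83)
D(-136, -125) + y(155) = -8*(-136) + 83 = 1088 + 83 = 1171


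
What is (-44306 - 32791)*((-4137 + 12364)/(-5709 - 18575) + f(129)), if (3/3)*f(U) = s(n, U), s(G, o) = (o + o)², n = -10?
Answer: -124622053972053/24284 ≈ -5.1319e+9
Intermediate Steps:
s(G, o) = 4*o² (s(G, o) = (2*o)² = 4*o²)
f(U) = 4*U²
(-44306 - 32791)*((-4137 + 12364)/(-5709 - 18575) + f(129)) = (-44306 - 32791)*((-4137 + 12364)/(-5709 - 18575) + 4*129²) = -77097*(8227/(-24284) + 4*16641) = -77097*(8227*(-1/24284) + 66564) = -77097*(-8227/24284 + 66564) = -77097*1616431949/24284 = -124622053972053/24284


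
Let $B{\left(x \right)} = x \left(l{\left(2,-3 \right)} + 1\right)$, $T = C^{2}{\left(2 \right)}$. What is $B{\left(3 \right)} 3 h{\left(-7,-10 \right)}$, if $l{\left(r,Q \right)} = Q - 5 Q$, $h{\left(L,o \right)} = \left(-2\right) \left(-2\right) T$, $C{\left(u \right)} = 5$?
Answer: $11700$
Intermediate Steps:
$T = 25$ ($T = 5^{2} = 25$)
$h{\left(L,o \right)} = 100$ ($h{\left(L,o \right)} = \left(-2\right) \left(-2\right) 25 = 4 \cdot 25 = 100$)
$l{\left(r,Q \right)} = - 4 Q$
$B{\left(x \right)} = 13 x$ ($B{\left(x \right)} = x \left(\left(-4\right) \left(-3\right) + 1\right) = x \left(12 + 1\right) = x 13 = 13 x$)
$B{\left(3 \right)} 3 h{\left(-7,-10 \right)} = 13 \cdot 3 \cdot 3 \cdot 100 = 39 \cdot 3 \cdot 100 = 117 \cdot 100 = 11700$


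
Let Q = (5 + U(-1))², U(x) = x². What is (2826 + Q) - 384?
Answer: 2478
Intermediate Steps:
Q = 36 (Q = (5 + (-1)²)² = (5 + 1)² = 6² = 36)
(2826 + Q) - 384 = (2826 + 36) - 384 = 2862 - 384 = 2478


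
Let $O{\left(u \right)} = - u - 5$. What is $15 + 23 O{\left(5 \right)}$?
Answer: $-215$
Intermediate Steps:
$O{\left(u \right)} = -5 - u$
$15 + 23 O{\left(5 \right)} = 15 + 23 \left(-5 - 5\right) = 15 + 23 \left(-10\right) = 15 - 230 = -215$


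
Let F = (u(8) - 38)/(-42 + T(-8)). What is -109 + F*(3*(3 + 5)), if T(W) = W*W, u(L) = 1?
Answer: -1643/11 ≈ -149.36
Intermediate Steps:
T(W) = W**2
F = -37/22 (F = (1 - 38)/(-42 + (-8)**2) = -37/(-42 + 64) = -37/22 ≈ -1.6818)
-109 + F*(3*(3 + 5)) = -109 - 111*(3 + 5)/22 = -109 - 111*8/22 = -109 - 37/22*24 = -109 - 444/11 = -1643/11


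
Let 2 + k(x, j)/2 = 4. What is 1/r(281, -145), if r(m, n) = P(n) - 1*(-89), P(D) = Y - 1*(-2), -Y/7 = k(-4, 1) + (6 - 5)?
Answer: 1/56 ≈ 0.017857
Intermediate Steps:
k(x, j) = 4 (k(x, j) = -4 + 2*4 = -4 + 8 = 4)
Y = -35 (Y = -7*(4 + (6 - 5)) = -7*(4 + 1) = -7*5 = -35)
P(D) = -33 (P(D) = -35 - 1*(-2) = -35 + 2 = -33)
r(m, n) = 56 (r(m, n) = -33 - 1*(-89) = -33 + 89 = 56)
1/r(281, -145) = 1/56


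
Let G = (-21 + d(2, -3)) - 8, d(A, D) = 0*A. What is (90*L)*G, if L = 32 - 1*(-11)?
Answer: -112230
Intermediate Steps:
d(A, D) = 0
L = 43 (L = 32 + 11 = 43)
G = -29 (G = (-21 + 0) - 8 = -21 - 8 = -29)
(90*L)*G = (90*43)*(-29) = 3870*(-29) = -112230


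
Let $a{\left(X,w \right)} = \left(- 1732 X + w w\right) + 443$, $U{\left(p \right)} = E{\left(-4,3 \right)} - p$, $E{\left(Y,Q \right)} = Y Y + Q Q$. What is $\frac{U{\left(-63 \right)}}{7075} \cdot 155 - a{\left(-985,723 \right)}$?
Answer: $- \frac{3154303952}{1415} \approx -2.2292 \cdot 10^{6}$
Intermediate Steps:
$E{\left(Y,Q \right)} = Q^{2} + Y^{2}$ ($E{\left(Y,Q \right)} = Y^{2} + Q^{2} = Q^{2} + Y^{2}$)
$U{\left(p \right)} = 25 - p$ ($U{\left(p \right)} = \left(3^{2} + \left(-4\right)^{2}\right) - p = \left(9 + 16\right) - p = 25 - p$)
$a{\left(X,w \right)} = 443 + w^{2} - 1732 X$ ($a{\left(X,w \right)} = \left(- 1732 X + w^{2}\right) + 443 = \left(w^{2} - 1732 X\right) + 443 = 443 + w^{2} - 1732 X$)
$\frac{U{\left(-63 \right)}}{7075} \cdot 155 - a{\left(-985,723 \right)} = \frac{25 - -63}{7075} \cdot 155 - \left(443 + 723^{2} - -1706020\right) = \left(25 + 63\right) \frac{1}{7075} \cdot 155 - \left(443 + 522729 + 1706020\right) = 88 \cdot \frac{1}{7075} \cdot 155 - 2229192 = \frac{88}{7075} \cdot 155 - 2229192 = \frac{2728}{1415} - 2229192 = - \frac{3154303952}{1415}$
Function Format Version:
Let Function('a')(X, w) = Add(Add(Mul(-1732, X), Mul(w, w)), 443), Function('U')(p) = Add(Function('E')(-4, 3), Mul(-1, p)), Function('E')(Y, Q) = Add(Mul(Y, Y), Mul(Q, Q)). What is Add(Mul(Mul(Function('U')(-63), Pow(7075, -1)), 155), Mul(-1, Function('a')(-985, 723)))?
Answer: Rational(-3154303952, 1415) ≈ -2.2292e+6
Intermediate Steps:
Function('E')(Y, Q) = Add(Pow(Q, 2), Pow(Y, 2)) (Function('E')(Y, Q) = Add(Pow(Y, 2), Pow(Q, 2)) = Add(Pow(Q, 2), Pow(Y, 2)))
Function('U')(p) = Add(25, Mul(-1, p)) (Function('U')(p) = Add(Add(Pow(3, 2), Pow(-4, 2)), Mul(-1, p)) = Add(Add(9, 16), Mul(-1, p)) = Add(25, Mul(-1, p)))
Function('a')(X, w) = Add(443, Pow(w, 2), Mul(-1732, X)) (Function('a')(X, w) = Add(Add(Mul(-1732, X), Pow(w, 2)), 443) = Add(Add(Pow(w, 2), Mul(-1732, X)), 443) = Add(443, Pow(w, 2), Mul(-1732, X)))
Add(Mul(Mul(Function('U')(-63), Pow(7075, -1)), 155), Mul(-1, Function('a')(-985, 723))) = Add(Mul(Mul(Add(25, Mul(-1, -63)), Pow(7075, -1)), 155), Mul(-1, Add(443, Pow(723, 2), Mul(-1732, -985)))) = Add(Mul(Mul(Add(25, 63), Rational(1, 7075)), 155), Mul(-1, Add(443, 522729, 1706020))) = Add(Mul(Mul(88, Rational(1, 7075)), 155), Mul(-1, 2229192)) = Add(Mul(Rational(88, 7075), 155), -2229192) = Add(Rational(2728, 1415), -2229192) = Rational(-3154303952, 1415)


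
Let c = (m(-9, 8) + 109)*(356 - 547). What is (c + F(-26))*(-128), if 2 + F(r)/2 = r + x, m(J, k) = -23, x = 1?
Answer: 2109440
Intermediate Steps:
F(r) = -2 + 2*r (F(r) = -4 + 2*(r + 1) = -4 + 2*(1 + r) = -4 + (2 + 2*r) = -2 + 2*r)
c = -16426 (c = (-23 + 109)*(356 - 547) = 86*(-191) = -16426)
(c + F(-26))*(-128) = (-16426 + (-2 + 2*(-26)))*(-128) = (-16426 + (-2 - 52))*(-128) = (-16426 - 54)*(-128) = -16480*(-128) = 2109440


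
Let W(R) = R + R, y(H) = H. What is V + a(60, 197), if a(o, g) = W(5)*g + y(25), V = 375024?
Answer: 377019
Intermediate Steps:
W(R) = 2*R
a(o, g) = 25 + 10*g (a(o, g) = (2*5)*g + 25 = 10*g + 25 = 25 + 10*g)
V + a(60, 197) = 375024 + (25 + 10*197) = 375024 + (25 + 1970) = 375024 + 1995 = 377019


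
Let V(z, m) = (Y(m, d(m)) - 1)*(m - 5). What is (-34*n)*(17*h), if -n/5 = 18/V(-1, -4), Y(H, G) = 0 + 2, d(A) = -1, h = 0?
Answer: 0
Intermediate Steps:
Y(H, G) = 2
V(z, m) = -5 + m (V(z, m) = (2 - 1)*(m - 5) = 1*(-5 + m) = -5 + m)
n = 10 (n = -90/(-5 - 4) = -90/(-9) = -90*(-1)/9 = -5*(-2) = 10)
(-34*n)*(17*h) = (-34*10)*(17*0) = -340*0 = 0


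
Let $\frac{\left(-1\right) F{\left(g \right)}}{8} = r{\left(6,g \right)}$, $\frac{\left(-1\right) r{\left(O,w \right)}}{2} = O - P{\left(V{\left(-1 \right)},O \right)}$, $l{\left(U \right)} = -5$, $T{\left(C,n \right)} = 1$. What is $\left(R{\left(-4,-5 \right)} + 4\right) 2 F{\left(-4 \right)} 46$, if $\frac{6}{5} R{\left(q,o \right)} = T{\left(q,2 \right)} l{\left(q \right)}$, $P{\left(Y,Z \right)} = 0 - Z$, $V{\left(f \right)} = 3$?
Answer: $-2944$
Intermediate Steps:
$P{\left(Y,Z \right)} = - Z$
$r{\left(O,w \right)} = - 4 O$ ($r{\left(O,w \right)} = - 2 \left(O - - O\right) = - 2 \left(O + O\right) = - 2 \cdot 2 O = - 4 O$)
$F{\left(g \right)} = 192$ ($F{\left(g \right)} = - 8 \left(\left(-4\right) 6\right) = \left(-8\right) \left(-24\right) = 192$)
$R{\left(q,o \right)} = - \frac{25}{6}$ ($R{\left(q,o \right)} = \frac{5 \cdot 1 \left(-5\right)}{6} = \frac{5}{6} \left(-5\right) = - \frac{25}{6}$)
$\left(R{\left(-4,-5 \right)} + 4\right) 2 F{\left(-4 \right)} 46 = \left(- \frac{25}{6} + 4\right) 2 \cdot 192 \cdot 46 = \left(- \frac{1}{6}\right) 2 \cdot 192 \cdot 46 = \left(- \frac{1}{3}\right) 192 \cdot 46 = \left(-64\right) 46 = -2944$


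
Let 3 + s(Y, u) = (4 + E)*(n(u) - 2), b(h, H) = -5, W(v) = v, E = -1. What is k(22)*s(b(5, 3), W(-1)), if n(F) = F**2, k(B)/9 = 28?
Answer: -1512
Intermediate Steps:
k(B) = 252 (k(B) = 9*28 = 252)
s(Y, u) = -9 + 3*u**2 (s(Y, u) = -3 + (4 - 1)*(u**2 - 2) = -3 + 3*(-2 + u**2) = -3 + (-6 + 3*u**2) = -9 + 3*u**2)
k(22)*s(b(5, 3), W(-1)) = 252*(-9 + 3*(-1)**2) = 252*(-9 + 3*1) = 252*(-9 + 3) = 252*(-6) = -1512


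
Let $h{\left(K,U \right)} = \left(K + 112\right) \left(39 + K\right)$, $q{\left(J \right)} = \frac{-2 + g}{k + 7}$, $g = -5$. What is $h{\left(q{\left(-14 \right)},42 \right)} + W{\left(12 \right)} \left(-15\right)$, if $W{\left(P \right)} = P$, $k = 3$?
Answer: $\frac{408279}{100} \approx 4082.8$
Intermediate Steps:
$q{\left(J \right)} = - \frac{7}{10}$ ($q{\left(J \right)} = \frac{-2 - 5}{3 + 7} = - \frac{7}{10}$)
$h{\left(K,U \right)} = \left(39 + K\right) \left(112 + K\right)$ ($h{\left(K,U \right)} = \left(112 + K\right) \left(39 + K\right) = \left(39 + K\right) \left(112 + K\right)$)
$h{\left(q{\left(-14 \right)},42 \right)} + W{\left(12 \right)} \left(-15\right) = \left(4368 + \left(- \frac{7}{10}\right)^{2} + 151 \left(- \frac{7}{10}\right)\right) + 12 \left(-15\right) = \left(4368 + \frac{49}{100} - \frac{1057}{10}\right) - 180 = \frac{426279}{100} - 180 = \frac{408279}{100}$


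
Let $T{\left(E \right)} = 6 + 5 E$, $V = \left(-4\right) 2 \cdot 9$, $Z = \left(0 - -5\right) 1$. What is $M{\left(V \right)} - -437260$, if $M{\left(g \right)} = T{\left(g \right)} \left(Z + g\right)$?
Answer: $460978$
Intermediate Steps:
$Z = 5$ ($Z = \left(0 + 5\right) 1 = 5 \cdot 1 = 5$)
$V = -72$ ($V = \left(-8\right) 9 = -72$)
$M{\left(g \right)} = \left(5 + g\right) \left(6 + 5 g\right)$ ($M{\left(g \right)} = \left(6 + 5 g\right) \left(5 + g\right) = \left(5 + g\right) \left(6 + 5 g\right)$)
$M{\left(V \right)} - -437260 = \left(5 - 72\right) \left(6 + 5 \left(-72\right)\right) - -437260 = - 67 \left(6 - 360\right) + 437260 = \left(-67\right) \left(-354\right) + 437260 = 23718 + 437260 = 460978$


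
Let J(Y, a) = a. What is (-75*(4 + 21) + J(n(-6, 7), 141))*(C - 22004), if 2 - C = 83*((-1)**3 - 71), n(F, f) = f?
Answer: 27789084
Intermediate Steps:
C = 5978 (C = 2 - 83*((-1)**3 - 71) = 2 - 83*(-1 - 71) = 2 - 83*(-72) = 2 - 1*(-5976) = 2 + 5976 = 5978)
(-75*(4 + 21) + J(n(-6, 7), 141))*(C - 22004) = (-75*(4 + 21) + 141)*(5978 - 22004) = (-75*25 + 141)*(-16026) = (-1875 + 141)*(-16026) = -1734*(-16026) = 27789084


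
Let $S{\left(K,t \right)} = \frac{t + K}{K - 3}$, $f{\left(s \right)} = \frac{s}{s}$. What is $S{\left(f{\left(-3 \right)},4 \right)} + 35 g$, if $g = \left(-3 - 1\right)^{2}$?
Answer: $\frac{1115}{2} \approx 557.5$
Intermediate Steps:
$f{\left(s \right)} = 1$
$S{\left(K,t \right)} = \frac{K + t}{-3 + K}$
$g = 16$ ($g = \left(-4\right)^{2} = 16$)
$S{\left(f{\left(-3 \right)},4 \right)} + 35 g = \frac{1 + 4}{-3 + 1} + 35 \cdot 16 = \frac{1}{-2} \cdot 5 + 560 = \left(- \frac{1}{2}\right) 5 + 560 = - \frac{5}{2} + 560 = \frac{1115}{2}$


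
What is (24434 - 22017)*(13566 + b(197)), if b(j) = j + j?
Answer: 33741320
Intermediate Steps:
b(j) = 2*j
(24434 - 22017)*(13566 + b(197)) = (24434 - 22017)*(13566 + 2*197) = 2417*(13566 + 394) = 2417*13960 = 33741320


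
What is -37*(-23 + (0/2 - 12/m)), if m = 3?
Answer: 999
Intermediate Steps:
-37*(-23 + (0/2 - 12/m)) = -37*(-23 + (0/2 - 12/3)) = -37*(-23 + (0*(½) - 12*⅓)) = -37*(-23 + (0 - 4)) = -37*(-23 - 4) = -37*(-27) = 999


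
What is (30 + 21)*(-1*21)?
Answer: -1071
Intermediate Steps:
(30 + 21)*(-1*21) = 51*(-21) = -1071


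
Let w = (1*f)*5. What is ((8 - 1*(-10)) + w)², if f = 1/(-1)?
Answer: 169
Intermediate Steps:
f = -1
w = -5 (w = (1*(-1))*5 = -1*5 = -5)
((8 - 1*(-10)) + w)² = ((8 - 1*(-10)) - 5)² = ((8 + 10) - 5)² = (18 - 5)² = 13² = 169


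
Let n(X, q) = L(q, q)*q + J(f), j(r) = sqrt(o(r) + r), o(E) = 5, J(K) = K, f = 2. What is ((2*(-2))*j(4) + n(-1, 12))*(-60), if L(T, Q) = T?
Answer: -8040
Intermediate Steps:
j(r) = sqrt(5 + r)
n(X, q) = 2 + q**2 (n(X, q) = q*q + 2 = q**2 + 2 = 2 + q**2)
((2*(-2))*j(4) + n(-1, 12))*(-60) = ((2*(-2))*sqrt(5 + 4) + (2 + 12**2))*(-60) = (-4*sqrt(9) + (2 + 144))*(-60) = (-4*3 + 146)*(-60) = (-12 + 146)*(-60) = 134*(-60) = -8040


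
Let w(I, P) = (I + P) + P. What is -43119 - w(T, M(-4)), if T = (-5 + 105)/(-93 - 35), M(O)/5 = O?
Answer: -1378503/32 ≈ -43078.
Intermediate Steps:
M(O) = 5*O
T = -25/32 (T = 100/(-128) = 100*(-1/128) = -25/32 ≈ -0.78125)
w(I, P) = I + 2*P
-43119 - w(T, M(-4)) = -43119 - (-25/32 + 2*(5*(-4))) = -43119 - (-25/32 + 2*(-20)) = -43119 - (-25/32 - 40) = -43119 - 1*(-1305/32) = -43119 + 1305/32 = -1378503/32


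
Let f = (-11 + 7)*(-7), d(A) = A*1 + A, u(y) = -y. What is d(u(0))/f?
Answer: 0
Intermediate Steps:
d(A) = 2*A (d(A) = A + A = 2*A)
f = 28 (f = -4*(-7) = 28)
d(u(0))/f = (2*(-1*0))/28 = (2*0)*(1/28) = 0*(1/28) = 0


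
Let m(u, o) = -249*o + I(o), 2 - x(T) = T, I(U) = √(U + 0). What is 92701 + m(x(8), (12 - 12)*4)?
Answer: 92701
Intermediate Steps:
I(U) = √U
x(T) = 2 - T
m(u, o) = √o - 249*o (m(u, o) = -249*o + √o = √o - 249*o)
92701 + m(x(8), (12 - 12)*4) = 92701 + (√((12 - 12)*4) - 249*(12 - 12)*4) = 92701 + (√(0*4) - 0*4) = 92701 + (√0 - 249*0) = 92701 + (0 + 0) = 92701 + 0 = 92701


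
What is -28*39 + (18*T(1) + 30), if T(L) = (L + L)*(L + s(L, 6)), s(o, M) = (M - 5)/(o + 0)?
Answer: -990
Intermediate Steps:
s(o, M) = (-5 + M)/o
T(L) = 2*L*(L + 1/L) (T(L) = (L + L)*(L + (-5 + 6)/L) = (2*L)*(L + 1/L) = 2*L*(L + 1/L))
-28*39 + (18*T(1) + 30) = -28*39 + (18*(2 + 2*1²) + 30) = -1092 + (18*(2 + 2*1) + 30) = -1092 + (18*(2 + 2) + 30) = -1092 + (18*4 + 30) = -1092 + (72 + 30) = -1092 + 102 = -990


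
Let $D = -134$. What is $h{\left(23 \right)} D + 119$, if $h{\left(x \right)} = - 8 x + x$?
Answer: $21693$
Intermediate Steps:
$h{\left(x \right)} = - 7 x$
$h{\left(23 \right)} D + 119 = \left(-7\right) 23 \left(-134\right) + 119 = \left(-161\right) \left(-134\right) + 119 = 21574 + 119 = 21693$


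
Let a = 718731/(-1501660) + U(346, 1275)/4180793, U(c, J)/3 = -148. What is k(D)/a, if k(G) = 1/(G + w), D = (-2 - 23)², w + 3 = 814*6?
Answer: -3139064808190/8274230341300419 ≈ -0.00037938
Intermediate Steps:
U(c, J) = -444 (U(c, J) = 3*(-148) = -444)
w = 4881 (w = -3 + 814*6 = -3 + 4884 = 4881)
D = 625 (D = (-25)² = 625)
k(G) = 1/(4881 + G) (k(G) = 1/(G + 4881) = 1/(4881 + G))
a = -3005532270723/6278129616380 (a = 718731/(-1501660) - 444/4180793 = 718731*(-1/1501660) - 444*1/4180793 = -718731/1501660 - 444/4180793 = -3005532270723/6278129616380 ≈ -0.47873)
k(D)/a = 1/((4881 + 625)*(-3005532270723/6278129616380)) = -6278129616380/3005532270723/5506 = (1/5506)*(-6278129616380/3005532270723) = -3139064808190/8274230341300419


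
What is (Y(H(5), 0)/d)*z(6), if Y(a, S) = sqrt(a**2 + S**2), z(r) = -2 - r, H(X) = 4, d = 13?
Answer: -32/13 ≈ -2.4615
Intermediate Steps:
Y(a, S) = sqrt(S**2 + a**2)
(Y(H(5), 0)/d)*z(6) = (sqrt(0**2 + 4**2)/13)*(-2 - 1*6) = (sqrt(0 + 16)/13)*(-2 - 6) = (sqrt(16)/13)*(-8) = ((1/13)*4)*(-8) = (4/13)*(-8) = -32/13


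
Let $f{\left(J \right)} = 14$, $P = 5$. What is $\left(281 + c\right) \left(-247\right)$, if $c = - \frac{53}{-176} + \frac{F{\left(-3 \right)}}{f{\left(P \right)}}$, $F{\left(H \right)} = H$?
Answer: $- \frac{85535853}{1232} \approx -69429.0$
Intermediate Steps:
$c = \frac{107}{1232}$ ($c = - \frac{53}{-176} - \frac{3}{14} = \left(-53\right) \left(- \frac{1}{176}\right) - \frac{3}{14} = \frac{53}{176} - \frac{3}{14} = \frac{107}{1232} \approx 0.086851$)
$\left(281 + c\right) \left(-247\right) = \left(281 + \frac{107}{1232}\right) \left(-247\right) = \frac{346299}{1232} \left(-247\right) = - \frac{85535853}{1232}$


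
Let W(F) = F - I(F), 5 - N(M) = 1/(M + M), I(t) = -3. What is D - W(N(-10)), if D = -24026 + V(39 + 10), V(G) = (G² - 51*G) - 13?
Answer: -482901/20 ≈ -24145.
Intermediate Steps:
N(M) = 5 - 1/(2*M) (N(M) = 5 - 1/(M + M) = 5 - 1/(2*M))
V(G) = -13 + G² - 51*G
W(F) = 3 + F (W(F) = F - 1*(-3) = F + 3 = 3 + F)
D = -24137 (D = -24026 + (-13 + (39 + 10)² - 51*(39 + 10)) = -24026 + (-13 + 49² - 51*49) = -24026 + (-13 + 2401 - 2499) = -24026 - 111 = -24137)
D - W(N(-10)) = -24137 - (3 + (5 - ½/(-10))) = -24137 - (3 + (5 - ½*(-⅒))) = -24137 - (3 + (5 + 1/20)) = -24137 - (3 + 101/20) = -24137 - 1*161/20 = -24137 - 161/20 = -482901/20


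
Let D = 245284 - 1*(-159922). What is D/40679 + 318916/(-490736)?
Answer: 46468996913/4990662436 ≈ 9.3112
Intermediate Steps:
D = 405206 (D = 245284 + 159922 = 405206)
D/40679 + 318916/(-490736) = 405206/40679 + 318916/(-490736) = 405206*(1/40679) + 318916*(-1/490736) = 405206/40679 - 79729/122684 = 46468996913/4990662436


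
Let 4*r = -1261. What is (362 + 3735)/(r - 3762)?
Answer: -16388/16309 ≈ -1.0048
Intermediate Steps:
r = -1261/4 (r = (1/4)*(-1261) = -1261/4 ≈ -315.25)
(362 + 3735)/(r - 3762) = (362 + 3735)/(-1261/4 - 3762) = 4097/(-16309/4) = 4097*(-4/16309) = -16388/16309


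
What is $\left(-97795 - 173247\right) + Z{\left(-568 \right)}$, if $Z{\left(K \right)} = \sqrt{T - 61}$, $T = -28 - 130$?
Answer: $-271042 + i \sqrt{219} \approx -2.7104 \cdot 10^{5} + 14.799 i$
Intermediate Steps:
$T = -158$ ($T = -28 - 130 = -158$)
$Z{\left(K \right)} = i \sqrt{219}$ ($Z{\left(K \right)} = \sqrt{-158 - 61} = \sqrt{-219} = i \sqrt{219}$)
$\left(-97795 - 173247\right) + Z{\left(-568 \right)} = \left(-97795 - 173247\right) + i \sqrt{219} = -271042 + i \sqrt{219}$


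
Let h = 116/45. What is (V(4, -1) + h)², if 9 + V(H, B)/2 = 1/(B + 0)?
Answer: 614656/2025 ≈ 303.53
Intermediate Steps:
V(H, B) = -18 + 2/B (V(H, B) = -18 + 2/(B + 0) = -18 + 2/B)
h = 116/45 (h = 116*(1/45) = 116/45 ≈ 2.5778)
(V(4, -1) + h)² = ((-18 + 2/(-1)) + 116/45)² = ((-18 + 2*(-1)) + 116/45)² = ((-18 - 2) + 116/45)² = (-20 + 116/45)² = (-784/45)² = 614656/2025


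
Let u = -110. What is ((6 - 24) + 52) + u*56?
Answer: -6126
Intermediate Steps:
((6 - 24) + 52) + u*56 = ((6 - 24) + 52) - 110*56 = (-18 + 52) - 6160 = 34 - 6160 = -6126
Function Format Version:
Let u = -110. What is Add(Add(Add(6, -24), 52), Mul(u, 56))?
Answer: -6126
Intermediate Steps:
Add(Add(Add(6, -24), 52), Mul(u, 56)) = Add(Add(Add(6, -24), 52), Mul(-110, 56)) = Add(Add(-18, 52), -6160) = Add(34, -6160) = -6126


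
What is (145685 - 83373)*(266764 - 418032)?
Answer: -9425811616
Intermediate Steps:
(145685 - 83373)*(266764 - 418032) = 62312*(-151268) = -9425811616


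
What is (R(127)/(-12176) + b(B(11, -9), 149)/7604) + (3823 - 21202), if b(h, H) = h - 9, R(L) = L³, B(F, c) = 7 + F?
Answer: -406158292991/23146576 ≈ -17547.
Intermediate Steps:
b(h, H) = -9 + h
(R(127)/(-12176) + b(B(11, -9), 149)/7604) + (3823 - 21202) = (127³/(-12176) + (-9 + (7 + 11))/7604) + (3823 - 21202) = (2048383*(-1/12176) + (-9 + 18)*(1/7604)) - 17379 = (-2048383/12176 + 9*(1/7604)) - 17379 = (-2048383/12176 + 9/7604) - 17379 = -3893948687/23146576 - 17379 = -406158292991/23146576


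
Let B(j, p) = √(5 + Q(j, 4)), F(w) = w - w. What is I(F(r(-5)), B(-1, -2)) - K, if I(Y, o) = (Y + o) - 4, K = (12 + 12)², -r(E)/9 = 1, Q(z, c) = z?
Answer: -578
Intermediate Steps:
r(E) = -9 (r(E) = -9*1 = -9)
F(w) = 0
K = 576 (K = 24² = 576)
B(j, p) = √(5 + j)
I(Y, o) = -4 + Y + o
I(F(r(-5)), B(-1, -2)) - K = (-4 + 0 + √(5 - 1)) - 1*576 = (-4 + 0 + √4) - 576 = (-4 + 0 + 2) - 576 = -2 - 576 = -578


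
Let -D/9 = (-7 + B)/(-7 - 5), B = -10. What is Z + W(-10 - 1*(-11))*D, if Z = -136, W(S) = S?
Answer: -595/4 ≈ -148.75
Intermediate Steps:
D = -51/4 (D = -9*(-7 - 10)/(-7 - 5) = -9*(-17)/(-12) = -(-3)*(-17)/4 = -9*17/12 = -51/4 ≈ -12.750)
Z + W(-10 - 1*(-11))*D = -136 + (-10 - 1*(-11))*(-51/4) = -136 + (-10 + 11)*(-51/4) = -136 + 1*(-51/4) = -136 - 51/4 = -595/4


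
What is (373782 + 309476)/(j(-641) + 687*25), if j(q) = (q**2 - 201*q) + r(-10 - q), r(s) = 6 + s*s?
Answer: 341629/477532 ≈ 0.71541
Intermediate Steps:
r(s) = 6 + s**2
j(q) = 6 + q**2 + (-10 - q)**2 - 201*q (j(q) = (q**2 - 201*q) + (6 + (-10 - q)**2) = 6 + q**2 + (-10 - q)**2 - 201*q)
(373782 + 309476)/(j(-641) + 687*25) = (373782 + 309476)/((106 - 181*(-641) + 2*(-641)**2) + 687*25) = 683258/((106 + 116021 + 2*410881) + 17175) = 683258/((106 + 116021 + 821762) + 17175) = 683258/(937889 + 17175) = 683258/955064 = 683258*(1/955064) = 341629/477532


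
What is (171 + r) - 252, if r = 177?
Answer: 96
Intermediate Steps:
(171 + r) - 252 = (171 + 177) - 252 = 348 - 252 = 96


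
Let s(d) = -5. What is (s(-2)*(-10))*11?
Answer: 550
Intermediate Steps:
(s(-2)*(-10))*11 = -5*(-10)*11 = 50*11 = 550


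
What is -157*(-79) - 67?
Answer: 12336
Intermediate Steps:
-157*(-79) - 67 = 12403 - 67 = 12336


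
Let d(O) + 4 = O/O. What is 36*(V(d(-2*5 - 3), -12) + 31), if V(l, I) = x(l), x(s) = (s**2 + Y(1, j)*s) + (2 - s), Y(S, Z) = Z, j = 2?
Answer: 1404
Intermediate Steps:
d(O) = -3 (d(O) = -4 + O/O = -4 + 1 = -3)
x(s) = 2 + s + s**2 (x(s) = (s**2 + 2*s) + (2 - s) = 2 + s + s**2)
V(l, I) = 2 + l + l**2
36*(V(d(-2*5 - 3), -12) + 31) = 36*((2 - 3 + (-3)**2) + 31) = 36*((2 - 3 + 9) + 31) = 36*(8 + 31) = 36*39 = 1404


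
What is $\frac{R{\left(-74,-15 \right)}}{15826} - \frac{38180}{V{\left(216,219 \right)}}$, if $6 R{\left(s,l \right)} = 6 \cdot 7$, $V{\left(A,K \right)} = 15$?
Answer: $- \frac{120847315}{47478} \approx -2545.3$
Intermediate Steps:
$R{\left(s,l \right)} = 7$ ($R{\left(s,l \right)} = \frac{6 \cdot 7}{6} = \frac{1}{6} \cdot 42 = 7$)
$\frac{R{\left(-74,-15 \right)}}{15826} - \frac{38180}{V{\left(216,219 \right)}} = \frac{7}{15826} - \frac{38180}{15} = 7 \cdot \frac{1}{15826} - \frac{7636}{3} = \frac{7}{15826} - \frac{7636}{3} = - \frac{120847315}{47478}$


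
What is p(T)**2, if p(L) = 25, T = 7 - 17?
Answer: 625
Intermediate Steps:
T = -10
p(T)**2 = 25**2 = 625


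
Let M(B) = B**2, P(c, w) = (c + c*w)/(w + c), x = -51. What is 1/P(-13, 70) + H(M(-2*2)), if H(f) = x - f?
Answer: -61898/923 ≈ -67.062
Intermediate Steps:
P(c, w) = (c + c*w)/(c + w)
H(f) = -51 - f
1/P(-13, 70) + H(M(-2*2)) = 1/(-13*(1 + 70)/(-13 + 70)) + (-51 - (-2*2)**2) = 1/(-13*71/57) + (-51 - 1*(-4)**2) = 1/(-13*1/57*71) + (-51 - 1*16) = 1/(-923/57) + (-51 - 16) = -57/923 - 67 = -61898/923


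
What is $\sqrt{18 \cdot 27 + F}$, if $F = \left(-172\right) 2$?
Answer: $\sqrt{142} \approx 11.916$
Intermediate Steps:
$F = -344$
$\sqrt{18 \cdot 27 + F} = \sqrt{18 \cdot 27 - 344} = \sqrt{486 - 344} = \sqrt{142}$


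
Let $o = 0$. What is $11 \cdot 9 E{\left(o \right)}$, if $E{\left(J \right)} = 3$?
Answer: $297$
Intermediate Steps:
$11 \cdot 9 E{\left(o \right)} = 11 \cdot 9 \cdot 3 = 99 \cdot 3 = 297$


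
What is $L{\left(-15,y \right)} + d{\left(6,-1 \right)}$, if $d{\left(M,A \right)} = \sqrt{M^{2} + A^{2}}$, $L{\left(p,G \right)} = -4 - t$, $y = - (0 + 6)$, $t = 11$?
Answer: $-15 + \sqrt{37} \approx -8.9172$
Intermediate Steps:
$y = -6$ ($y = \left(-1\right) 6 = -6$)
$L{\left(p,G \right)} = -15$ ($L{\left(p,G \right)} = -4 - 11 = -15$)
$d{\left(M,A \right)} = \sqrt{A^{2} + M^{2}}$
$L{\left(-15,y \right)} + d{\left(6,-1 \right)} = -15 + \sqrt{\left(-1\right)^{2} + 6^{2}} = -15 + \sqrt{1 + 36} = -15 + \sqrt{37}$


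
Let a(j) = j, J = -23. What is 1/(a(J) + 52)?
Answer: 1/29 ≈ 0.034483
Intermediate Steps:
1/(a(J) + 52) = 1/(-23 + 52) = 1/29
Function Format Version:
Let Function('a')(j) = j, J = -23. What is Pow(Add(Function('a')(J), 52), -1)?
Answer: Rational(1, 29) ≈ 0.034483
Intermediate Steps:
Pow(Add(Function('a')(J), 52), -1) = Pow(Add(-23, 52), -1) = Pow(29, -1) = Rational(1, 29)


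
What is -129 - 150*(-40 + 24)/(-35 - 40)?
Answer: -161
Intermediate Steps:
-129 - 150*(-40 + 24)/(-35 - 40) = -129 - (-2400)/(-75) = -129 - (-2400)*(-1)/75 = -129 - 150*16/75 = -129 - 32 = -161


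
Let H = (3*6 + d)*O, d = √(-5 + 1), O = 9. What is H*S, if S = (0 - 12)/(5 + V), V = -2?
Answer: -648 - 72*I ≈ -648.0 - 72.0*I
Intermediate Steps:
d = 2*I (d = √(-4) = 2*I ≈ 2.0*I)
S = -4 (S = (0 - 12)/(5 - 2) = -12/3 = -12*⅓ = -4)
H = 162 + 18*I (H = (3*6 + 2*I)*9 = (18 + 2*I)*9 = 162 + 18*I ≈ 162.0 + 18.0*I)
H*S = (162 + 18*I)*(-4) = -648 - 72*I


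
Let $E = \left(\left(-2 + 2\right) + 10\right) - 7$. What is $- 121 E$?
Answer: $-363$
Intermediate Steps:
$E = 3$ ($E = \left(0 + 10\right) - 7 = 10 - 7 = 3$)
$- 121 E = \left(-121\right) 3 = -363$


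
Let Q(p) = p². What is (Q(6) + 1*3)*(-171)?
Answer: -6669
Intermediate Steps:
(Q(6) + 1*3)*(-171) = (6² + 1*3)*(-171) = (36 + 3)*(-171) = 39*(-171) = -6669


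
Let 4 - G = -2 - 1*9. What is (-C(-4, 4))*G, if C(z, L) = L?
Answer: -60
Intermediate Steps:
G = 15 (G = 4 - (-2 - 1*9) = 4 - (-2 - 9) = 4 - 1*(-11) = 4 + 11 = 15)
(-C(-4, 4))*G = -1*4*15 = -4*15 = -60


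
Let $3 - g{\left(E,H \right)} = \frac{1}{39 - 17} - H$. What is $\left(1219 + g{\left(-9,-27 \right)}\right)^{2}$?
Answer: $\frac{691111521}{484} \approx 1.4279 \cdot 10^{6}$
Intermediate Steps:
$g{\left(E,H \right)} = \frac{65}{22} + H$ ($g{\left(E,H \right)} = 3 - \left(\frac{1}{39 - 17} - H\right) = 3 - \left(\frac{1}{22} - H\right) = 3 + \left(- \frac{1}{22} + H\right) = \frac{65}{22} + H$)
$\left(1219 + g{\left(-9,-27 \right)}\right)^{2} = \left(1219 + \left(\frac{65}{22} - 27\right)\right)^{2} = \left(1219 - \frac{529}{22}\right)^{2} = \left(\frac{26289}{22}\right)^{2} = \frac{691111521}{484}$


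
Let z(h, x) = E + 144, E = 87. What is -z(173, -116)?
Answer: -231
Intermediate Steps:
z(h, x) = 231 (z(h, x) = 87 + 144 = 231)
-z(173, -116) = -1*231 = -231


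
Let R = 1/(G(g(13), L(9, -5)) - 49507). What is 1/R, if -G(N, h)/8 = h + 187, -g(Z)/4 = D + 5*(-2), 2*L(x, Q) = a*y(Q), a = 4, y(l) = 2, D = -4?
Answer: -51035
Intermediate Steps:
L(x, Q) = 4 (L(x, Q) = (4*2)/2 = (1/2)*8 = 4)
g(Z) = 56 (g(Z) = -4*(-4 + 5*(-2)) = -4*(-4 - 10) = -4*(-14) = 56)
G(N, h) = -1496 - 8*h (G(N, h) = -8*(h + 187) = -8*(187 + h) = -1496 - 8*h)
R = -1/51035 (R = 1/((-1496 - 8*4) - 49507) = 1/((-1496 - 32) - 49507) = 1/(-1528 - 49507) = 1/(-51035) = -1/51035 ≈ -1.9594e-5)
1/R = 1/(-1/51035) = -51035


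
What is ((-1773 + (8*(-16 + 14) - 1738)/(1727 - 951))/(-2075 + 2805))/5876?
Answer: -688801/1664318240 ≈ -0.00041386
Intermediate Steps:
((-1773 + (8*(-16 + 14) - 1738)/(1727 - 951))/(-2075 + 2805))/5876 = ((-1773 + (8*(-2) - 1738)/776)/730)*(1/5876) = ((-1773 + (-16 - 1738)*(1/776))*(1/730))*(1/5876) = ((-1773 - 1754*1/776)*(1/730))*(1/5876) = ((-1773 - 877/388)*(1/730))*(1/5876) = -688801/388*1/730*(1/5876) = -688801/283240*1/5876 = -688801/1664318240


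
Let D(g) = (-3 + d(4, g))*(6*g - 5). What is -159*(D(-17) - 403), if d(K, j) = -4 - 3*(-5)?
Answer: 200181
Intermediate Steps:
d(K, j) = 11 (d(K, j) = -4 + 15 = 11)
D(g) = -40 + 48*g (D(g) = (-3 + 11)*(6*g - 5) = 8*(-5 + 6*g) = -40 + 48*g)
-159*(D(-17) - 403) = -159*((-40 + 48*(-17)) - 403) = -159*((-40 - 816) - 403) = -159*(-856 - 403) = -159*(-1259) = 200181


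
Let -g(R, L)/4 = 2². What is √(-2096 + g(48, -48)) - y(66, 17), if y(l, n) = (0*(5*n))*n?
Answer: 8*I*√33 ≈ 45.956*I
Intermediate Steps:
g(R, L) = -16 (g(R, L) = -4*2² = -4*4 = -16)
y(l, n) = 0 (y(l, n) = 0*n = 0)
√(-2096 + g(48, -48)) - y(66, 17) = √(-2096 - 16) - 1*0 = √(-2112) + 0 = 8*I*√33 + 0 = 8*I*√33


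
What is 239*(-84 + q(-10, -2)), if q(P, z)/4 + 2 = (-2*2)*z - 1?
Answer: -15296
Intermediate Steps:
q(P, z) = -12 - 16*z (q(P, z) = -8 + 4*((-2*2)*z - 1) = -8 + 4*(-4*z - 1) = -8 + 4*(-1 - 4*z) = -8 + (-4 - 16*z) = -12 - 16*z)
239*(-84 + q(-10, -2)) = 239*(-84 + (-12 - 16*(-2))) = 239*(-84 + (-12 + 32)) = 239*(-84 + 20) = 239*(-64) = -15296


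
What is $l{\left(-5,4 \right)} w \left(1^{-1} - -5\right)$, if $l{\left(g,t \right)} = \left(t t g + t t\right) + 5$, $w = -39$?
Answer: $13806$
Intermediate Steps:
$l{\left(g,t \right)} = 5 + t^{2} + g t^{2}$ ($l{\left(g,t \right)} = \left(t^{2} g + t^{2}\right) + 5 = \left(g t^{2} + t^{2}\right) + 5 = \left(t^{2} + g t^{2}\right) + 5 = 5 + t^{2} + g t^{2}$)
$l{\left(-5,4 \right)} w \left(1^{-1} - -5\right) = \left(5 + 4^{2} - 5 \cdot 4^{2}\right) \left(-39\right) \left(1^{-1} - -5\right) = \left(5 + 16 - 80\right) \left(-39\right) \left(1 + 5\right) = \left(5 + 16 - 80\right) \left(-39\right) 6 = \left(-59\right) \left(-39\right) 6 = 2301 \cdot 6 = 13806$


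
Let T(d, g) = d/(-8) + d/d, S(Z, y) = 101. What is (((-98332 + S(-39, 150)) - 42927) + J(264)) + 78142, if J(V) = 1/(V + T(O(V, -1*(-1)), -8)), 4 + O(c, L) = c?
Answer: -29302438/465 ≈ -63016.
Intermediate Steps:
O(c, L) = -4 + c
T(d, g) = 1 - d/8 (T(d, g) = d*(-1/8) + 1 = -d/8 + 1 = 1 - d/8)
J(V) = 1/(3/2 + 7*V/8) (J(V) = 1/(V + (1 - (-4 + V)/8)) = 1/(V + (1 + (1/2 - V/8))) = 1/(V + (3/2 - V/8)) = 1/(3/2 + 7*V/8))
(((-98332 + S(-39, 150)) - 42927) + J(264)) + 78142 = (((-98332 + 101) - 42927) + 8/(12 + 7*264)) + 78142 = ((-98231 - 42927) + 8/(12 + 1848)) + 78142 = (-141158 + 8/1860) + 78142 = (-141158 + 8*(1/1860)) + 78142 = (-141158 + 2/465) + 78142 = -65638468/465 + 78142 = -29302438/465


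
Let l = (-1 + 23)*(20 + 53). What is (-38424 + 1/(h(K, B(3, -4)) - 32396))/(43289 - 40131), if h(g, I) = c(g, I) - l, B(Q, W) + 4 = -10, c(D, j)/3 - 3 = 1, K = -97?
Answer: -1306031761/107340420 ≈ -12.167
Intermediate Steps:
l = 1606 (l = 22*73 = 1606)
c(D, j) = 12 (c(D, j) = 9 + 3*1 = 9 + 3 = 12)
B(Q, W) = -14 (B(Q, W) = -4 - 10 = -14)
h(g, I) = -1594 (h(g, I) = 12 - 1*1606 = 12 - 1606 = -1594)
(-38424 + 1/(h(K, B(3, -4)) - 32396))/(43289 - 40131) = (-38424 + 1/(-1594 - 32396))/(43289 - 40131) = (-38424 + 1/(-33990))/3158 = (-38424 - 1/33990)*(1/3158) = -1306031761/33990*1/3158 = -1306031761/107340420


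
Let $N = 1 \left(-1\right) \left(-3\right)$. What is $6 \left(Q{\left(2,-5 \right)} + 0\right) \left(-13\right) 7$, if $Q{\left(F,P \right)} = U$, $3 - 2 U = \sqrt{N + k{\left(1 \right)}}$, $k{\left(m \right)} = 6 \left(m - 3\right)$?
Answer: $-819 + 819 i \approx -819.0 + 819.0 i$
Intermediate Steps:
$k{\left(m \right)} = -18 + 6 m$ ($k{\left(m \right)} = 6 \left(-3 + m\right) = -18 + 6 m$)
$N = 3$ ($N = \left(-1\right) \left(-3\right) = 3$)
$U = \frac{3}{2} - \frac{3 i}{2}$ ($U = \frac{3}{2} - \frac{\sqrt{3 + \left(-18 + 6 \cdot 1\right)}}{2} = \frac{3}{2} - \frac{\sqrt{3 + \left(-18 + 6\right)}}{2} = \frac{3}{2} - \frac{\sqrt{3 - 12}}{2} = \frac{3}{2} - \frac{\sqrt{-9}}{2} = \frac{3}{2} - \frac{3 i}{2} \approx 1.5 - 1.5 i$)
$Q{\left(F,P \right)} = \frac{3}{2} - \frac{3 i}{2}$
$6 \left(Q{\left(2,-5 \right)} + 0\right) \left(-13\right) 7 = 6 \left(\left(\frac{3}{2} - \frac{3 i}{2}\right) + 0\right) \left(-13\right) 7 = 6 \left(\frac{3}{2} - \frac{3 i}{2}\right) \left(-13\right) 7 = \left(9 - 9 i\right) \left(-13\right) 7 = \left(-117 + 117 i\right) 7 = -819 + 819 i$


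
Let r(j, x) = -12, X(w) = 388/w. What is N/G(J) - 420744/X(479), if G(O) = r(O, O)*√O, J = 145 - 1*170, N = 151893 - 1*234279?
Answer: -50384094/97 - 13731*I/10 ≈ -5.1942e+5 - 1373.1*I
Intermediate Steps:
N = -82386 (N = 151893 - 234279 = -82386)
J = -25 (J = 145 - 170 = -25)
G(O) = -12*√O
N/G(J) - 420744/X(479) = -82386*I/60 - 420744/(388/479) = -82386*I/60 - 420744/(388*(1/479)) = -82386*I/60 - 420744/388/479 = -13731*I/10 - 420744*479/388 = -13731*I/10 - 50384094/97 = -50384094/97 - 13731*I/10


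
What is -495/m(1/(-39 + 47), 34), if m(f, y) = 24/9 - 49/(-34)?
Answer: -50490/419 ≈ -120.50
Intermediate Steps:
m(f, y) = 419/102 (m(f, y) = 24*(⅑) - 49*(-1/34) = 8/3 + 49/34 = 419/102)
-495/m(1/(-39 + 47), 34) = -495/419/102 = -495*102/419 = -50490/419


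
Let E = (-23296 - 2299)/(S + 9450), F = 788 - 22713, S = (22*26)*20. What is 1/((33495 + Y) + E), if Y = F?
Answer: 4178/48334341 ≈ 8.6440e-5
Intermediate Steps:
S = 11440 (S = 572*20 = 11440)
F = -21925
Y = -21925
E = -5119/4178 (E = (-23296 - 2299)/(11440 + 9450) = -25595/20890 = -25595*1/20890 = -5119/4178 ≈ -1.2252)
1/((33495 + Y) + E) = 1/((33495 - 21925) - 5119/4178) = 1/(11570 - 5119/4178) = 1/(48334341/4178) = 4178/48334341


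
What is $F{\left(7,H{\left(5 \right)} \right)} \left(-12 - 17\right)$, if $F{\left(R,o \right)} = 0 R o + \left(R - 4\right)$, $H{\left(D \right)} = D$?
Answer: $-87$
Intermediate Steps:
$F{\left(R,o \right)} = -4 + R$ ($F{\left(R,o \right)} = 0 o + \left(-4 + R\right) = 0 + \left(-4 + R\right) = -4 + R$)
$F{\left(7,H{\left(5 \right)} \right)} \left(-12 - 17\right) = \left(-4 + 7\right) \left(-12 - 17\right) = 3 \left(-29\right) = -87$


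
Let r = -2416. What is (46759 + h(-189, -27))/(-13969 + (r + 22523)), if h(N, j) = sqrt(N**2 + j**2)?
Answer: 46759/6138 + 15*sqrt(2)/682 ≈ 7.6491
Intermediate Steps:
(46759 + h(-189, -27))/(-13969 + (r + 22523)) = (46759 + sqrt((-189)**2 + (-27)**2))/(-13969 + (-2416 + 22523)) = (46759 + sqrt(35721 + 729))/(-13969 + 20107) = (46759 + sqrt(36450))/6138 = (46759 + 135*sqrt(2))*(1/6138) = 46759/6138 + 15*sqrt(2)/682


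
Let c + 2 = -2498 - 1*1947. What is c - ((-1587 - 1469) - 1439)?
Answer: 48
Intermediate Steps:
c = -4447 (c = -2 + (-2498 - 1*1947) = -2 + (-2498 - 1947) = -2 - 4445 = -4447)
c - ((-1587 - 1469) - 1439) = -4447 - ((-1587 - 1469) - 1439) = -4447 - (-3056 - 1439) = -4447 - 1*(-4495) = -4447 + 4495 = 48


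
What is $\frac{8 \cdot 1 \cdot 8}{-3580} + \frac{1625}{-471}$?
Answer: $- \frac{1461911}{421545} \approx -3.468$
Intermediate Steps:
$\frac{8 \cdot 1 \cdot 8}{-3580} + \frac{1625}{-471} = 8 \cdot 8 \left(- \frac{1}{3580}\right) + 1625 \left(- \frac{1}{471}\right) = 64 \left(- \frac{1}{3580}\right) - \frac{1625}{471} = - \frac{16}{895} - \frac{1625}{471} = - \frac{1461911}{421545}$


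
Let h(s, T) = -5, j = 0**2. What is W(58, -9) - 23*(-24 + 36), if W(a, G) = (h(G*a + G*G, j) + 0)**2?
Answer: -251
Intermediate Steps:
j = 0
W(a, G) = 25 (W(a, G) = (-5 + 0)**2 = (-5)**2 = 25)
W(58, -9) - 23*(-24 + 36) = 25 - 23*(-24 + 36) = 25 - 23*12 = 25 - 1*276 = 25 - 276 = -251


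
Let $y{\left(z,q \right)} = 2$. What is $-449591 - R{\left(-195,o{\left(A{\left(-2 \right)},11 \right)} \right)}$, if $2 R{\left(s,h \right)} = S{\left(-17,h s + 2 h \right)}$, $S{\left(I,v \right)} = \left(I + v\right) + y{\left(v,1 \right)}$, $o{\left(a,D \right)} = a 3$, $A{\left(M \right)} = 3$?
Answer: $-448715$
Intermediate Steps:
$o{\left(a,D \right)} = 3 a$
$S{\left(I,v \right)} = 2 + I + v$ ($S{\left(I,v \right)} = \left(I + v\right) + 2 = 2 + I + v$)
$R{\left(s,h \right)} = - \frac{15}{2} + h + \frac{h s}{2}$ ($R{\left(s,h \right)} = \frac{2 - 17 + \left(h s + 2 h\right)}{2} = \frac{2 - 17 + \left(2 h + h s\right)}{2} = \frac{-15 + 2 h + h s}{2} = - \frac{15}{2} + h + \frac{h s}{2}$)
$-449591 - R{\left(-195,o{\left(A{\left(-2 \right)},11 \right)} \right)} = -449591 - \left(- \frac{15}{2} + \frac{3 \cdot 3 \left(2 - 195\right)}{2}\right) = -449591 - \left(- \frac{15}{2} + \frac{1}{2} \cdot 9 \left(-193\right)\right) = -449591 - \left(- \frac{15}{2} - \frac{1737}{2}\right) = -449591 - -876 = -449591 + 876 = -448715$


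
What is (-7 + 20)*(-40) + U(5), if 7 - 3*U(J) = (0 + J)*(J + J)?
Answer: -1603/3 ≈ -534.33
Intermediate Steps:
U(J) = 7/3 - 2*J²/3 (U(J) = 7/3 - (0 + J)*(J + J)/3 = 7/3 - J*2*J/3 = 7/3 - 2*J²/3)
(-7 + 20)*(-40) + U(5) = (-7 + 20)*(-40) + (7/3 - ⅔*5²) = 13*(-40) + (7/3 - ⅔*25) = -520 + (7/3 - 50/3) = -520 - 43/3 = -1603/3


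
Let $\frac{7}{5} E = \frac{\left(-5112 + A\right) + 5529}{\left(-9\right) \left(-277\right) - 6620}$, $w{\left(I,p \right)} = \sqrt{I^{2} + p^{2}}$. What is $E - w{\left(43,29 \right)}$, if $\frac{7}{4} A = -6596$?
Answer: $\frac{117325}{202223} - \sqrt{2690} \approx -51.285$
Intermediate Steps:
$A = - \frac{26384}{7}$ ($A = \frac{4}{7} \left(-6596\right) = - \frac{26384}{7} \approx -3769.1$)
$E = \frac{117325}{202223}$ ($E = \frac{5 \frac{\left(-5112 - \frac{26384}{7}\right) + 5529}{\left(-9\right) \left(-277\right) - 6620}}{7} = \frac{5 \frac{- \frac{62168}{7} + 5529}{2493 - 6620}}{7} = \frac{5 \left(- \frac{23465}{7 \left(-4127\right)}\right)}{7} = \frac{5 \left(\left(- \frac{23465}{7}\right) \left(- \frac{1}{4127}\right)\right)}{7} = \frac{5}{7} \cdot \frac{23465}{28889} = \frac{117325}{202223} \approx 0.58018$)
$E - w{\left(43,29 \right)} = \frac{117325}{202223} - \sqrt{43^{2} + 29^{2}} = \frac{117325}{202223} - \sqrt{1849 + 841} = \frac{117325}{202223} - \sqrt{2690}$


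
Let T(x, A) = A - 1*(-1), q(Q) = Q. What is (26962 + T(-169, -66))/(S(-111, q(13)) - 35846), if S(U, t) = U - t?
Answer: -26897/35970 ≈ -0.74776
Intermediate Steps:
T(x, A) = 1 + A (T(x, A) = A + 1 = 1 + A)
(26962 + T(-169, -66))/(S(-111, q(13)) - 35846) = (26962 + (1 - 66))/((-111 - 1*13) - 35846) = (26962 - 65)/((-111 - 13) - 35846) = 26897/(-124 - 35846) = 26897/(-35970) = 26897*(-1/35970) = -26897/35970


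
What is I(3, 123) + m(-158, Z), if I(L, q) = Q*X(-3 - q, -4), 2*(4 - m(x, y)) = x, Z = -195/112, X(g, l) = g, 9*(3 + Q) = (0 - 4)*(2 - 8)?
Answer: 125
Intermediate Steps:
Q = -⅓ (Q = -3 + ((0 - 4)*(2 - 8))/9 = -3 + (-4*(-6))/9 = -3 + (⅑)*24 = -3 + 8/3 = -⅓ ≈ -0.33333)
Z = -195/112 (Z = -195*1/112 = -195/112 ≈ -1.7411)
m(x, y) = 4 - x/2
I(L, q) = 1 + q/3 (I(L, q) = -(-3 - q)/3 = 1 + q/3)
I(3, 123) + m(-158, Z) = (1 + (⅓)*123) + (4 - ½*(-158)) = (1 + 41) + (4 + 79) = 42 + 83 = 125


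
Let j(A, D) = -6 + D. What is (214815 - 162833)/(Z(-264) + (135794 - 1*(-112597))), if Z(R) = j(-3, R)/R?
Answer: 2287208/10929249 ≈ 0.20927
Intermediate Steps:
Z(R) = (-6 + R)/R
(214815 - 162833)/(Z(-264) + (135794 - 1*(-112597))) = (214815 - 162833)/((-6 - 264)/(-264) + (135794 - 1*(-112597))) = 51982/(-1/264*(-270) + (135794 + 112597)) = 51982/(45/44 + 248391) = 51982/(10929249/44) = 51982*(44/10929249) = 2287208/10929249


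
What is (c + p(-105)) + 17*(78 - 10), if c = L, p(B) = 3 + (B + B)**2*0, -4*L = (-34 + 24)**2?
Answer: 1134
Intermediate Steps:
L = -25 (L = -(-34 + 24)**2/4 = -1/4*(-10)**2 = -1/4*100 = -25)
p(B) = 3 (p(B) = 3 + (2*B)**2*0 = 3 + (4*B**2)*0 = 3 + 0 = 3)
c = -25
(c + p(-105)) + 17*(78 - 10) = (-25 + 3) + 17*(78 - 10) = -22 + 17*68 = -22 + 1156 = 1134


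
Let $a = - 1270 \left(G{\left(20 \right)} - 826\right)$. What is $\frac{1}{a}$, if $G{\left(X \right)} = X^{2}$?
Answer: $\frac{1}{541020} \approx 1.8484 \cdot 10^{-6}$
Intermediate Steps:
$a = 541020$ ($a = - 1270 \left(20^{2} - 826\right) = - 1270 \left(400 - 826\right) = \left(-1270\right) \left(-426\right) = 541020$)
$\frac{1}{a} = \frac{1}{541020}$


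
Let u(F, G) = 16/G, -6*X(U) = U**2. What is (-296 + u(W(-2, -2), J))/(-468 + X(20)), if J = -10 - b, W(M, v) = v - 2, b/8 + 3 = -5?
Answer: 1996/3609 ≈ 0.55306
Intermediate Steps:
b = -64 (b = -24 + 8*(-5) = -24 - 40 = -64)
W(M, v) = -2 + v
J = 54 (J = -10 - 1*(-64) = -10 + 64 = 54)
X(U) = -U**2/6
(-296 + u(W(-2, -2), J))/(-468 + X(20)) = (-296 + 16/54)/(-468 - 1/6*20**2) = (-296 + 16*(1/54))/(-468 - 1/6*400) = (-296 + 8/27)/(-468 - 200/3) = -7984/(27*(-1604/3)) = -7984/27*(-3/1604) = 1996/3609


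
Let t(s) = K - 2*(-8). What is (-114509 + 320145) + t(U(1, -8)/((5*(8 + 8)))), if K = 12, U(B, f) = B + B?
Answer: 205664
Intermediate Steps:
U(B, f) = 2*B
t(s) = 28 (t(s) = 12 - 2*(-8) = 12 + 16 = 28)
(-114509 + 320145) + t(U(1, -8)/((5*(8 + 8)))) = (-114509 + 320145) + 28 = 205636 + 28 = 205664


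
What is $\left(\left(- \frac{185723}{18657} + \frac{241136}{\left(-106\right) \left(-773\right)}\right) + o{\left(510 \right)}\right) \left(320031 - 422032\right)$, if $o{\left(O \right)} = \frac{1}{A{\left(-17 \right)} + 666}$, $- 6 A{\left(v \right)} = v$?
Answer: $\frac{2193315295677911545}{3067371194229} \approx 7.1505 \cdot 10^{5}$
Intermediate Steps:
$A{\left(v \right)} = - \frac{v}{6}$
$o{\left(O \right)} = \frac{6}{4013}$ ($o{\left(O \right)} = \frac{1}{\left(- \frac{1}{6}\right) \left(-17\right) + 666} = \frac{1}{\frac{17}{6} + 666} = \frac{1}{\frac{4013}{6}} = \frac{6}{4013}$)
$\left(\left(- \frac{185723}{18657} + \frac{241136}{\left(-106\right) \left(-773\right)}\right) + o{\left(510 \right)}\right) \left(320031 - 422032\right) = \left(\left(- \frac{185723}{18657} + \frac{241136}{\left(-106\right) \left(-773\right)}\right) + \frac{6}{4013}\right) \left(320031 - 422032\right) = \left(\left(\left(-185723\right) \frac{1}{18657} + \frac{241136}{81938}\right) + \frac{6}{4013}\right) \left(-102001\right) = \left(\left(- \frac{185723}{18657} + 241136 \cdot \frac{1}{81938}\right) + \frac{6}{4013}\right) \left(-102001\right) = \left(\left(- \frac{185723}{18657} + \frac{120568}{40969}\right) + \frac{6}{4013}\right) \left(-102001\right) = \left(- \frac{5359448411}{764358633} + \frac{6}{4013}\right) \left(-102001\right) = \left(- \frac{21502880321545}{3067371194229}\right) \left(-102001\right) = \frac{2193315295677911545}{3067371194229}$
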